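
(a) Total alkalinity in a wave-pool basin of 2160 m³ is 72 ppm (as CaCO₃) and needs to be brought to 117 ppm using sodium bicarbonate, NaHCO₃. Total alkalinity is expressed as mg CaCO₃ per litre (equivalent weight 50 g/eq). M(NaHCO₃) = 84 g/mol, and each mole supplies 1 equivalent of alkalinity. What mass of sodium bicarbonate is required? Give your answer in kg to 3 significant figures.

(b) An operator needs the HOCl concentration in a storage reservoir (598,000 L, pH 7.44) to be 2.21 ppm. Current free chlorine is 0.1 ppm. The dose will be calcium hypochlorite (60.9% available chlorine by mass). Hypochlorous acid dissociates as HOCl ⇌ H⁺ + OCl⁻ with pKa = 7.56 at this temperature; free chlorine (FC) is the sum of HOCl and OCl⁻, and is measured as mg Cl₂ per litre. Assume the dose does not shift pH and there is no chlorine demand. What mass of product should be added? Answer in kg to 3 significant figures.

(a) 163 kg; (b) 3.72 kg

(a) Volume: 2160 m³ = 2,160,000 L.
(a) Alkalinity to add: (117 − 72) = 45 mg/L as CaCO₃ × 2,160,000 L = 97,200 g as CaCO₃.
(a) Equivalents: 97,200 g ÷ 50 g/eq = 1944 eq.
(a) NaHCO₃ supplies 1 eq per mole → 1944 mol.
(a) Mass: 1944 mol × 84 g/mol = 163,300 g.

(b) [OCl⁻]/[HOCl] = 10^(pH − pKa) = 10^(7.44 − 7.56) = 0.7586; fraction as HOCl = 1/(1 + 0.7586) = 0.5686.
(b) Free chlorine required for 2.21 ppm HOCl: 2.21 / 0.5686 = 3.886 ppm.
(b) FC to add: 3.886 − 0.1 = 3.786 mg/L as Cl₂.
(b) Cl₂ equivalent: 3.786 mg/L × 598,000 L = 2264 g.
(b) Product at 60.9% available Cl: 2264 / 0.609 = 3718 g.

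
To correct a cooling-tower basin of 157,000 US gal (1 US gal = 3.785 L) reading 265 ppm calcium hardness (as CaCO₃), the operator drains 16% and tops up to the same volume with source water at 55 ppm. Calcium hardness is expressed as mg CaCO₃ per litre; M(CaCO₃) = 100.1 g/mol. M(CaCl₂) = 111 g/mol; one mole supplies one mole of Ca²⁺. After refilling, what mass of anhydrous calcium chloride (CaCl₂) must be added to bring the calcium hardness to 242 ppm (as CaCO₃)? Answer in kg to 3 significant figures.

Volume: 157,000 US gal × 3.785 L/gal = 594,245 L.
After draining 16% and refilling: 265 × 0.84 + 55 × 0.16 = 231.4 ppm.
Deficit to target: 242 − 231.4 = 10.6 mg/L.
As CaCO₃: 10.6 mg/L × 594,245 L = 6299 g; ÷ 100.1 = 62.93 mol Ca²⁺.
Mass: 62.93 × 111 = 6985 g.

6.98 kg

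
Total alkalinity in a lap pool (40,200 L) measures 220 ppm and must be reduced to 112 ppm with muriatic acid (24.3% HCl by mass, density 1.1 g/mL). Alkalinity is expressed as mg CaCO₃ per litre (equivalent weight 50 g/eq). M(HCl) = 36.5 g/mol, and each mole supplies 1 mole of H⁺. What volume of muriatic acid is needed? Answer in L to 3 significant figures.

11.9 L

Alkalinity to neutralize: (220 − 112) = 108 mg/L as CaCO₃ × 40,200 L = 4342 g as CaCO₃.
Equivalents of H⁺ required: 4342 ÷ 50 g/eq = 86.83 eq = 86.83 mol HCl.
Mass of HCl: 86.83 × 36.5 = 3169 g.
Mass of 24.3% solution: 3169 / 0.243 = 13,040 g.
Volume: 13,040 g ÷ 1.1 g/mL = 11,860 mL.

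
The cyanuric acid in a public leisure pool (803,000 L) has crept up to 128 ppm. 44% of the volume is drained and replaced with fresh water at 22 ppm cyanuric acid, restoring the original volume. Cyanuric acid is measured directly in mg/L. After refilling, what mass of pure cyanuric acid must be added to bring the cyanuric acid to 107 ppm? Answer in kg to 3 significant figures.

After draining 44% and refilling: 128 × 0.56 + 22 × 0.44 = 81.36 ppm.
Deficit to target: 107 − 81.36 = 25.64 mg/L.
Mass: 25.64 mg/L × 803,000 L = 20,590 g cyanuric acid.

20.6 kg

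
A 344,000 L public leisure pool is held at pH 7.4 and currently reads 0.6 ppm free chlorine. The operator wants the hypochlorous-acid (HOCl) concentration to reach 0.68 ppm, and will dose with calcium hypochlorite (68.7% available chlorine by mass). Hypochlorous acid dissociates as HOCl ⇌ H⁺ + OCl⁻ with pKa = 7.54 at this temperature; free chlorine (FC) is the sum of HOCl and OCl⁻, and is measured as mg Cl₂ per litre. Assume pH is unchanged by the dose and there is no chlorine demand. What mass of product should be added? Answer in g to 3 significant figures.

287 g

[OCl⁻]/[HOCl] = 10^(pH − pKa) = 10^(7.4 − 7.54) = 0.7244; fraction as HOCl = 1/(1 + 0.7244) = 0.5799.
Free chlorine required for 0.68 ppm HOCl: 0.68 / 0.5799 = 1.173 ppm.
FC to add: 1.173 − 0.6 = 0.5726 mg/L as Cl₂.
Cl₂ equivalent: 0.5726 mg/L × 344,000 L = 197 g.
Product at 68.7% available Cl: 197 / 0.687 = 286.7 g.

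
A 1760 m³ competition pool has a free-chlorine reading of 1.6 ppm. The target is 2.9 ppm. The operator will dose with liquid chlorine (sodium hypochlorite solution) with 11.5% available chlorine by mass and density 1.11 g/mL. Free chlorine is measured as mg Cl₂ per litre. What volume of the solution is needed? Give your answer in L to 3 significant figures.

Volume: 1760 m³ = 1,760,000 L.
Chlorine deficit: 2.9 − 1.6 = 1.3 ppm = 1.3 mg/L as Cl₂.
Cl₂ equivalent needed: 1.3 mg/L × 1,760,000 L = 2,288,000 mg = 2288 g.
Product at 11.5% available chlorine: 2288 / 0.115 = 19,900 g.
Volume at density 1.11 g/mL: 19,900 g ÷ 1.11 g/mL = 17,920 mL.

17.9 L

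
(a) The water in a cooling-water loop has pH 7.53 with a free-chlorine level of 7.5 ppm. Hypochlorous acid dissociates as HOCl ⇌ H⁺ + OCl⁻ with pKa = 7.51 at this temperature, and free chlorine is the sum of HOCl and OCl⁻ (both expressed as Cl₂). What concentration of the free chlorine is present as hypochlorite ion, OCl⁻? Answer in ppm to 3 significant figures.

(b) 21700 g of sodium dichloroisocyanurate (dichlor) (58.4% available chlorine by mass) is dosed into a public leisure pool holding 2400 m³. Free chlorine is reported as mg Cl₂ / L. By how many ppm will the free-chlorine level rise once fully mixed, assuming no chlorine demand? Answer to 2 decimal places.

(a) 3.84 ppm; (b) 5.28 ppm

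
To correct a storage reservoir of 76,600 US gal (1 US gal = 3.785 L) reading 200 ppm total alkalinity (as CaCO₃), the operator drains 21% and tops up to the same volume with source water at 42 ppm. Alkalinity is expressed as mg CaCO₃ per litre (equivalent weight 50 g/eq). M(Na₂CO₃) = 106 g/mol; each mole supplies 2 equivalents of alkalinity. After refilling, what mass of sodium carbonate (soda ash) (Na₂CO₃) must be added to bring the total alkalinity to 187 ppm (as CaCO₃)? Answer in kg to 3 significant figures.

Volume: 76,600 US gal × 3.785 L/gal = 289,931 L.
After draining 21% and refilling: 200 × 0.79 + 42 × 0.21 = 166.82 ppm.
Deficit to target: 187 − 166.82 = 20.18 mg/L.
As CaCO₃: 20.18 mg/L × 289,931 L = 5851 g; ÷ 50 g/eq ÷ 2 = 58.51 mol Na₂CO₃.
Mass: 58.51 × 106 = 6202 g.

6.20 kg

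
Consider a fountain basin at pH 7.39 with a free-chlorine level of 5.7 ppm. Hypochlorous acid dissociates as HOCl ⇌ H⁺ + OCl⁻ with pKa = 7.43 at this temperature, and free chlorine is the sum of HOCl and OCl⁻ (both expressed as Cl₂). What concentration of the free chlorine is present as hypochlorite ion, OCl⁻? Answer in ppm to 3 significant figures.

[OCl⁻]/[HOCl] = 10^(pH − pKa) = 10^(7.39 − 7.43) = 10^-0.04 = 0.912.
Fraction as HOCl = 1 / (1 + 0.912) = 0.523.
OCl⁻ = (1 − 0.523) × 5.7 ppm = 2.719 ppm.

2.72 ppm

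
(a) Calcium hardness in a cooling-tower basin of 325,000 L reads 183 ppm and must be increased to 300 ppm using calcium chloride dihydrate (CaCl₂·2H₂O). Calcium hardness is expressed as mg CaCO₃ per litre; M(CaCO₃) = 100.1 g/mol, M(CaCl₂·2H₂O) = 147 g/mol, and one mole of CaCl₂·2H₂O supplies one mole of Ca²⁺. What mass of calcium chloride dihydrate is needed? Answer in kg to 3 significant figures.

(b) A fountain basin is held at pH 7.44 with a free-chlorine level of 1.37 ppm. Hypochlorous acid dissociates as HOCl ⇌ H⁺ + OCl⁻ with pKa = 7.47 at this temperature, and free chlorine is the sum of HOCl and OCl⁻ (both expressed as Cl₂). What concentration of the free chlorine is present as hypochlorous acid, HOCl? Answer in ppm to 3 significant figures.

(a) 55.8 kg; (b) 0.709 ppm

(a) Hardness to add: (300 − 183) = 117 mg/L as CaCO₃ × 325,000 L = 38,020 g as CaCO₃.
(a) Moles of Ca²⁺ (1 mol Ca²⁺ ≡ 1 mol CaCO₃): 38,020 / 100.1 g/mol = 379.9 mol.
(a) Mass of CaCl₂·2H₂O: 379.9 × 147 = 55,840 g.

(b) [OCl⁻]/[HOCl] = 10^(pH − pKa) = 10^(7.44 − 7.47) = 10^-0.03 = 0.9333.
(b) Fraction as HOCl = 1 / (1 + 0.9333) = 0.5173.
(b) HOCl = 0.5173 × 1.37 ppm = 0.7086 ppm.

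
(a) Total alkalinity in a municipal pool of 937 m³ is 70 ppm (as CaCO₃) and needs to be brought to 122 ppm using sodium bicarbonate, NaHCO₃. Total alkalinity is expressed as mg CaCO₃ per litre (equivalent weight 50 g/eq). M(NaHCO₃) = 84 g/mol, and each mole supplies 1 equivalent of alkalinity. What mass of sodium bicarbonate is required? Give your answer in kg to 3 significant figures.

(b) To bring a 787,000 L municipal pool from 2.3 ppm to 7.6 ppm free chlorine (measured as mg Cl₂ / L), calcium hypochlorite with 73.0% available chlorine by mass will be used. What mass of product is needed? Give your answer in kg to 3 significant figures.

(a) 81.9 kg; (b) 5.71 kg

(a) Volume: 937 m³ = 937,000 L.
(a) Alkalinity to add: (122 − 70) = 52 mg/L as CaCO₃ × 937,000 L = 48,720 g as CaCO₃.
(a) Equivalents: 48,720 g ÷ 50 g/eq = 974.5 eq.
(a) NaHCO₃ supplies 1 eq per mole → 974.5 mol.
(a) Mass: 974.5 mol × 84 g/mol = 81,860 g.

(b) Chlorine deficit: 7.6 − 2.3 = 5.3 ppm = 5.3 mg/L as Cl₂.
(b) Cl₂ equivalent needed: 5.3 mg/L × 787,000 L = 4,171,000 mg = 4171 g.
(b) Product at 73.0% available chlorine: 4171 / 0.73 = 5714 g.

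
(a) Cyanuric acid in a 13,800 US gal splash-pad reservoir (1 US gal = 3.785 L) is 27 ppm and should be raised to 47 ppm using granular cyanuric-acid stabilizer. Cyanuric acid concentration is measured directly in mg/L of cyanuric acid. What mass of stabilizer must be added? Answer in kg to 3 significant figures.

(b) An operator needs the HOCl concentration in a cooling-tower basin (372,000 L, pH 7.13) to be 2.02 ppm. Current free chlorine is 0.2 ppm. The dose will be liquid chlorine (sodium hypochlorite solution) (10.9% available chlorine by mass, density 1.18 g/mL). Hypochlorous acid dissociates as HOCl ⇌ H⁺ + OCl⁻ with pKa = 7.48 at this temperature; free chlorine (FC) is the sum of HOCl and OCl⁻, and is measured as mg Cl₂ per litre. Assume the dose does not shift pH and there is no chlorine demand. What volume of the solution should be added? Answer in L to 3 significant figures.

(a) 1.04 kg; (b) 7.87 L

(a) Volume: 13,800 US gal × 3.785 L/gal = 52,233 L.
(a) CYA to add: (47 − 27) = 20 mg/L × 52,233 L = 1045 g cyanuric acid.

(b) [OCl⁻]/[HOCl] = 10^(pH − pKa) = 10^(7.13 − 7.48) = 0.4467; fraction as HOCl = 1/(1 + 0.4467) = 0.6912.
(b) Free chlorine required for 2.02 ppm HOCl: 2.02 / 0.6912 = 2.922 ppm.
(b) FC to add: 2.922 − 0.2 = 2.722 mg/L as Cl₂.
(b) Cl₂ equivalent: 2.722 mg/L × 372,000 L = 1013 g.
(b) Product at 10.9% available Cl: 1013 / 0.109 = 9291 g.
(b) Volume: 9291 g ÷ 1.18 g/mL = 7874 mL.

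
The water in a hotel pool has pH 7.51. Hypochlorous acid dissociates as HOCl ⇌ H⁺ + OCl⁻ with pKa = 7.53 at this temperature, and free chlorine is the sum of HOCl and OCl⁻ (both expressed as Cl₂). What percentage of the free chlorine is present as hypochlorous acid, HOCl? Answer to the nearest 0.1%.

[OCl⁻]/[HOCl] = 10^(pH − pKa) = 10^(7.51 − 7.53) = 10^-0.02 = 0.955.
Fraction as HOCl = 1 / (1 + 0.955) = 0.5115.

51.2%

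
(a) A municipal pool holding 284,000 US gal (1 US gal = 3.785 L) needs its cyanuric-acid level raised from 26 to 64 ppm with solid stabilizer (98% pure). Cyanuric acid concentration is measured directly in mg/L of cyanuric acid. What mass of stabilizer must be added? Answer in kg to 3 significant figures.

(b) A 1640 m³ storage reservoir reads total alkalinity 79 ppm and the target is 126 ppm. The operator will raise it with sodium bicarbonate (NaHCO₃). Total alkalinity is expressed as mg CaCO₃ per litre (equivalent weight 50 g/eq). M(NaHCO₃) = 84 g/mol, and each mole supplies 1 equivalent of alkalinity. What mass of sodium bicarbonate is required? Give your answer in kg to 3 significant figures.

(a) Volume: 284,000 US gal × 3.785 L/gal = 1,074,940 L.
(a) CYA to add: (64 − 26) = 38 mg/L × 1,074,940 L = 40,850 g cyanuric acid.
(a) At 98% purity: 40,850 / 0.98 = 41,680 g product.

(b) Volume: 1640 m³ = 1,640,000 L.
(b) Alkalinity to add: (126 − 79) = 47 mg/L as CaCO₃ × 1,640,000 L = 77,080 g as CaCO₃.
(b) Equivalents: 77,080 g ÷ 50 g/eq = 1542 eq.
(b) NaHCO₃ supplies 1 eq per mole → 1542 mol.
(b) Mass: 1542 mol × 84 g/mol = 129,500 g.

(a) 41.7 kg; (b) 129 kg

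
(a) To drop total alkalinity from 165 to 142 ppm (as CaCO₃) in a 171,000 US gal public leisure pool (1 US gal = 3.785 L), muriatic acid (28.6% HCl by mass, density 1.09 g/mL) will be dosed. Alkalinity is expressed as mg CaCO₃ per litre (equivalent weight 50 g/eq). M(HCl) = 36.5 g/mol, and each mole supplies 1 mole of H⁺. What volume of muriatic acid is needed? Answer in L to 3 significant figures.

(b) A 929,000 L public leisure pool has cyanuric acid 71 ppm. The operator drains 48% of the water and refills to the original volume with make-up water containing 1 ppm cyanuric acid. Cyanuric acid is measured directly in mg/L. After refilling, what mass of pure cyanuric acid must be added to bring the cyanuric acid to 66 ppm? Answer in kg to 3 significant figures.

(a) 34.9 L; (b) 26.6 kg

(a) Volume: 171,000 US gal × 3.785 L/gal = 647,235 L.
(a) Alkalinity to neutralize: (165 − 142) = 23 mg/L as CaCO₃ × 647,235 L = 14,890 g as CaCO₃.
(a) Equivalents of H⁺ required: 14,890 ÷ 50 g/eq = 297.7 eq = 297.7 mol HCl.
(a) Mass of HCl: 297.7 × 36.5 = 10,870 g.
(a) Mass of 28.6% solution: 10,870 / 0.286 = 38,000 g.
(a) Volume: 38,000 g ÷ 1.09 g/mL = 34,860 mL.

(b) After draining 48% and refilling: 71 × 0.52 + 1 × 0.48 = 37.4 ppm.
(b) Deficit to target: 66 − 37.4 = 28.6 mg/L.
(b) Mass: 28.6 mg/L × 929,000 L = 26,570 g cyanuric acid.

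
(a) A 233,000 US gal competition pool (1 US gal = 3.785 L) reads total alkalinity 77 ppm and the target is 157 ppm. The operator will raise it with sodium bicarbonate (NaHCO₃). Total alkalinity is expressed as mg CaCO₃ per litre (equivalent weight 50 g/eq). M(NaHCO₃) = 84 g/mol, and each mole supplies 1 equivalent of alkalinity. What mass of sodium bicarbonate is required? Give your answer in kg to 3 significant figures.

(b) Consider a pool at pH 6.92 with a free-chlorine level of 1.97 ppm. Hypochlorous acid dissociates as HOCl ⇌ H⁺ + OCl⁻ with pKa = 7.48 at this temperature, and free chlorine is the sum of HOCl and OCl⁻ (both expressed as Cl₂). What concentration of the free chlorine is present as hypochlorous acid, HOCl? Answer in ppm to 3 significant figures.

(a) Volume: 233,000 US gal × 3.785 L/gal = 881,905 L.
(a) Alkalinity to add: (157 − 77) = 80 mg/L as CaCO₃ × 881,905 L = 70,550 g as CaCO₃.
(a) Equivalents: 70,550 g ÷ 50 g/eq = 1411 eq.
(a) NaHCO₃ supplies 1 eq per mole → 1411 mol.
(a) Mass: 1411 mol × 84 g/mol = 118,500 g.

(b) [OCl⁻]/[HOCl] = 10^(pH − pKa) = 10^(6.92 − 7.48) = 10^-0.56 = 0.2754.
(b) Fraction as HOCl = 1 / (1 + 0.2754) = 0.7841.
(b) HOCl = 0.7841 × 1.97 ppm = 1.545 ppm.

(a) 119 kg; (b) 1.54 ppm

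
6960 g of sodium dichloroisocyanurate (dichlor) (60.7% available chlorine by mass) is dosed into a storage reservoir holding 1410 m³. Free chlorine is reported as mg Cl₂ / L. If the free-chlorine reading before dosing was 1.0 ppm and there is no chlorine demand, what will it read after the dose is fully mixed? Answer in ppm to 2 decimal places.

Volume: 1410 m³ = 1,410,000 L.
Available chlorine delivered: 6960 g × 0.607 = 4225 g as Cl₂.
Concentration rise: 4225 g / 1,410,000 L = 2.996 mg/L = 3.00 ppm.
Final FC: 1.0 + 3.00 = 4.00 ppm.

4.00 ppm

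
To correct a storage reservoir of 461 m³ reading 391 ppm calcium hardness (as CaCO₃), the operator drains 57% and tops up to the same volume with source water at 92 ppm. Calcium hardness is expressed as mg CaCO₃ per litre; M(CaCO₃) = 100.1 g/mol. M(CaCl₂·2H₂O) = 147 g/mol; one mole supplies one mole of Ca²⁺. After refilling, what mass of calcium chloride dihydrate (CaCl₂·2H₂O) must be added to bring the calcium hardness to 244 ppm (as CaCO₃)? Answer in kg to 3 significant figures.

Volume: 461 m³ = 461,000 L.
After draining 57% and refilling: 391 × 0.43 + 92 × 0.57 = 220.57 ppm.
Deficit to target: 244 − 220.57 = 23.43 mg/L.
As CaCO₃: 23.43 mg/L × 461,000 L = 10,800 g; ÷ 100.1 = 107.9 mol Ca²⁺.
Mass: 107.9 × 147 = 15,860 g.

15.9 kg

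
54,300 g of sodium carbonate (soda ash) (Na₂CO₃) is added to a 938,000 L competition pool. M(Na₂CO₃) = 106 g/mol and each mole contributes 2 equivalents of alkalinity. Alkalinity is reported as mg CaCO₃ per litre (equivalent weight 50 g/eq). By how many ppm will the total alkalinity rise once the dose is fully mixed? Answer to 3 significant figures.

Moles of Na₂CO₃: 54,300 g ÷ 106 g/mol = 512.3 mol → 1025 eq of alkalinity.
As CaCO₃: 1025 eq × 50 g/eq = 51,230 g.
Rise: 51,230 g / 938,000 L × 1000 = 54.61 mg/L.

54.6 ppm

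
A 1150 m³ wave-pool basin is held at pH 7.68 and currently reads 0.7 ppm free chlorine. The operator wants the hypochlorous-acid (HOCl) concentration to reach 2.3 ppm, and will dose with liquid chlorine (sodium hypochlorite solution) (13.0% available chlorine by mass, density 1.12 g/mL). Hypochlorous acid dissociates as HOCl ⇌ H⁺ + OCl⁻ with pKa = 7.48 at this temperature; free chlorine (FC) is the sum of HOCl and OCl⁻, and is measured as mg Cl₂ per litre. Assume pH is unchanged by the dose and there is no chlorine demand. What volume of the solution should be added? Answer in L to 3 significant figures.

Volume: 1150 m³ = 1,150,000 L.
[OCl⁻]/[HOCl] = 10^(pH − pKa) = 10^(7.68 − 7.48) = 1.585; fraction as HOCl = 1/(1 + 1.585) = 0.3869.
Free chlorine required for 2.3 ppm HOCl: 2.3 / 0.3869 = 5.945 ppm.
FC to add: 5.945 − 0.7 = 5.245 mg/L as Cl₂.
Cl₂ equivalent: 5.245 mg/L × 1,150,000 L = 6032 g.
Product at 13.0% available Cl: 6032 / 0.13 = 46,400 g.
Volume: 46,400 g ÷ 1.12 g/mL = 41,430 mL.

41.4 L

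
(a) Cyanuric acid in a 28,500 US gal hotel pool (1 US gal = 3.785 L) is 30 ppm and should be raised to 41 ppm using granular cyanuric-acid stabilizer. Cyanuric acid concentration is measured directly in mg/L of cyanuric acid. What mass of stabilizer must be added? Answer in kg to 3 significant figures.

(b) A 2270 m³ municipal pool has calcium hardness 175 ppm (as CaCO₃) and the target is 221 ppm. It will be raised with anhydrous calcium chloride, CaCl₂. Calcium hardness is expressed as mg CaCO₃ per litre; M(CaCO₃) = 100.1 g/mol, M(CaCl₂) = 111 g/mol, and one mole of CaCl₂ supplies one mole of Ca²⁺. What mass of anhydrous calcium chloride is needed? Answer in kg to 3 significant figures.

(a) 1.19 kg; (b) 116 kg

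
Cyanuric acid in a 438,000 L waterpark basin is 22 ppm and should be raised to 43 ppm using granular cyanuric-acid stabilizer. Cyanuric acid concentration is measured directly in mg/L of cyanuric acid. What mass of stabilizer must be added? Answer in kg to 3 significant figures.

CYA to add: (43 − 22) = 21 mg/L × 438,000 L = 9198 g cyanuric acid.

9.20 kg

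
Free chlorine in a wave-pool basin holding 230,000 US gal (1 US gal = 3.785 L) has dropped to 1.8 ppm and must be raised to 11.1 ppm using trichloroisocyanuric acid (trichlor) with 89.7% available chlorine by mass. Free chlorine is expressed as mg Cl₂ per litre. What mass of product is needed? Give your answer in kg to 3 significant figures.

9.03 kg

Volume: 230,000 US gal × 3.785 L/gal = 870,550 L.
Chlorine deficit: 11.1 − 1.8 = 9.3 ppm = 9.3 mg/L as Cl₂.
Cl₂ equivalent needed: 9.3 mg/L × 870,550 L = 8,096,000 mg = 8096 g.
Product at 89.7% available chlorine: 8096 / 0.897 = 9026 g.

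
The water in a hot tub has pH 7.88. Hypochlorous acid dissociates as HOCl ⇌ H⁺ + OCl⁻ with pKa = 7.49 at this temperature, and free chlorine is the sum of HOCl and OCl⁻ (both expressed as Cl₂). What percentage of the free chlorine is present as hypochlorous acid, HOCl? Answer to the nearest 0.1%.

28.9%

[OCl⁻]/[HOCl] = 10^(pH − pKa) = 10^(7.88 − 7.49) = 10^0.39 = 2.455.
Fraction as HOCl = 1 / (1 + 2.455) = 0.2895.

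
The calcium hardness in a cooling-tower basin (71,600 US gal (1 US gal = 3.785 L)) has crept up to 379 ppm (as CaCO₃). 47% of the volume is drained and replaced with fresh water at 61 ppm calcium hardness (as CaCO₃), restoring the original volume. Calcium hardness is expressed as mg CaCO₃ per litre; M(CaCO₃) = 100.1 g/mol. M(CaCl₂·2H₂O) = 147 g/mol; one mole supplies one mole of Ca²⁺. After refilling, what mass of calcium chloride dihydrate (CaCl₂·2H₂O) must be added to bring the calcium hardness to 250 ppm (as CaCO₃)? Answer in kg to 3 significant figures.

8.14 kg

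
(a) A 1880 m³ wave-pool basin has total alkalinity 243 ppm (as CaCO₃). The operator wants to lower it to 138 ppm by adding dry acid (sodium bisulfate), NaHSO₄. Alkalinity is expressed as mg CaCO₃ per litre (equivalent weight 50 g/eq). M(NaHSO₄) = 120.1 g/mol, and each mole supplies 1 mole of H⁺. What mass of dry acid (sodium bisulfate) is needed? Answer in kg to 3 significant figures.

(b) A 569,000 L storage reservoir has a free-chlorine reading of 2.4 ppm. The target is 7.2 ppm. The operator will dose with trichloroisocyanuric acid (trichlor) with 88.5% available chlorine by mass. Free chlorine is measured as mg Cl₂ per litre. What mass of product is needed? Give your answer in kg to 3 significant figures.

(a) Volume: 1880 m³ = 1,880,000 L.
(a) Alkalinity to neutralize: (243 − 138) = 105 mg/L as CaCO₃ × 1,880,000 L = 197,400 g as CaCO₃.
(a) Equivalents of H⁺ required: 197,400 ÷ 50 g/eq = 3948 eq = 3948 mol NaHSO₄.
(a) Mass of NaHSO₄: 3948 × 120.1 = 474,200 g.

(b) Chlorine deficit: 7.2 − 2.4 = 4.8 ppm = 4.8 mg/L as Cl₂.
(b) Cl₂ equivalent needed: 4.8 mg/L × 569,000 L = 2,731,000 mg = 2731 g.
(b) Product at 88.5% available chlorine: 2731 / 0.885 = 3086 g.

(a) 474 kg; (b) 3.09 kg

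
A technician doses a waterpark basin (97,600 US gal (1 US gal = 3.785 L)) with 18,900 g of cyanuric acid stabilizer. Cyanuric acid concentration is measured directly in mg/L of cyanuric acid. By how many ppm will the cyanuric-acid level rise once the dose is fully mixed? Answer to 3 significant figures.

Volume: 97,600 US gal × 3.785 L/gal = 369,416 L.
Rise: 18,900 g / 369,416 L × 1000 = 51.16 mg/L.

51.2 ppm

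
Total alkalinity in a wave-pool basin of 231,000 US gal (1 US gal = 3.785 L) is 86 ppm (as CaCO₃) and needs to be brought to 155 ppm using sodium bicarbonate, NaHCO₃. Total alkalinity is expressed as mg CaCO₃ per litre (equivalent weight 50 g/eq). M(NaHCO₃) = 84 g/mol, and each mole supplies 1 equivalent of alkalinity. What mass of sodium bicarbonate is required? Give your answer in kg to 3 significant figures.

Volume: 231,000 US gal × 3.785 L/gal = 874,335 L.
Alkalinity to add: (155 − 86) = 69 mg/L as CaCO₃ × 874,335 L = 60,330 g as CaCO₃.
Equivalents: 60,330 g ÷ 50 g/eq = 1207 eq.
NaHCO₃ supplies 1 eq per mole → 1207 mol.
Mass: 1207 mol × 84 g/mol = 101,400 g.

101 kg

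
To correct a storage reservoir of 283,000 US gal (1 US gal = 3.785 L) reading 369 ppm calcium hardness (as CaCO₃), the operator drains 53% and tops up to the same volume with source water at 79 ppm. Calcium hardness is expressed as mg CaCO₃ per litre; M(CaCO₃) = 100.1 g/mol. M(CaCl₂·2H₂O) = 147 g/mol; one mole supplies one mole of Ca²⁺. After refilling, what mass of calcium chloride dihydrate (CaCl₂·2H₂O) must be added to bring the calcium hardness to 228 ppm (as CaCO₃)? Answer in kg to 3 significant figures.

Volume: 283,000 US gal × 3.785 L/gal = 1,071,155 L.
After draining 53% and refilling: 369 × 0.47 + 79 × 0.53 = 215.3 ppm.
Deficit to target: 228 − 215.3 = 12.7 mg/L.
As CaCO₃: 12.7 mg/L × 1,071,155 L = 13,600 g; ÷ 100.1 = 135.9 mol Ca²⁺.
Mass: 135.9 × 147 = 19,980 g.

20.0 kg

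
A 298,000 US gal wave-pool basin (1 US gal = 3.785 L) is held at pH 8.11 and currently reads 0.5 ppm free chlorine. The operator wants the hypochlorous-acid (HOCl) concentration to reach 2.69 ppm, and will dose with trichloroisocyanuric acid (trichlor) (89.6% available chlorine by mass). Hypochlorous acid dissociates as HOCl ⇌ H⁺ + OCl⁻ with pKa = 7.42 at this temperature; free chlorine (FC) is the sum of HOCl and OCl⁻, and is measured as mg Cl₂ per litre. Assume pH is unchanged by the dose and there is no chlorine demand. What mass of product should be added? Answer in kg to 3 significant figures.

Volume: 298,000 US gal × 3.785 L/gal = 1,127,930 L.
[OCl⁻]/[HOCl] = 10^(pH − pKa) = 10^(8.11 − 7.42) = 4.898; fraction as HOCl = 1/(1 + 4.898) = 0.1696.
Free chlorine required for 2.69 ppm HOCl: 2.69 / 0.1696 = 15.87 ppm.
FC to add: 15.87 − 0.5 = 15.37 mg/L as Cl₂.
Cl₂ equivalent: 15.37 mg/L × 1,127,930 L = 17,330 g.
Product at 89.6% available Cl: 17,330 / 0.896 = 19,340 g.

19.3 kg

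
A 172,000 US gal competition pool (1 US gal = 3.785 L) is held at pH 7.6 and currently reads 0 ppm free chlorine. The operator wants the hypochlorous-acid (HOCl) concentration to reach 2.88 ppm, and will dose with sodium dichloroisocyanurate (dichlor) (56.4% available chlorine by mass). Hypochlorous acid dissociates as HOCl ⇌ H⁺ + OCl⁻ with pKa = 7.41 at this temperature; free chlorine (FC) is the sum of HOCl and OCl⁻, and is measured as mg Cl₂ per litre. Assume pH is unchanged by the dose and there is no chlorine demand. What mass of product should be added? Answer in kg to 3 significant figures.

8.47 kg

Volume: 172,000 US gal × 3.785 L/gal = 651,020 L.
[OCl⁻]/[HOCl] = 10^(pH − pKa) = 10^(7.6 − 7.41) = 1.549; fraction as HOCl = 1/(1 + 1.549) = 0.3923.
Free chlorine required for 2.88 ppm HOCl: 2.88 / 0.3923 = 7.341 ppm.
FC to add: 7.341 − 0 = 7.341 mg/L as Cl₂.
Cl₂ equivalent: 7.341 mg/L × 651,020 L = 4779 g.
Product at 56.4% available Cl: 4779 / 0.564 = 8473 g.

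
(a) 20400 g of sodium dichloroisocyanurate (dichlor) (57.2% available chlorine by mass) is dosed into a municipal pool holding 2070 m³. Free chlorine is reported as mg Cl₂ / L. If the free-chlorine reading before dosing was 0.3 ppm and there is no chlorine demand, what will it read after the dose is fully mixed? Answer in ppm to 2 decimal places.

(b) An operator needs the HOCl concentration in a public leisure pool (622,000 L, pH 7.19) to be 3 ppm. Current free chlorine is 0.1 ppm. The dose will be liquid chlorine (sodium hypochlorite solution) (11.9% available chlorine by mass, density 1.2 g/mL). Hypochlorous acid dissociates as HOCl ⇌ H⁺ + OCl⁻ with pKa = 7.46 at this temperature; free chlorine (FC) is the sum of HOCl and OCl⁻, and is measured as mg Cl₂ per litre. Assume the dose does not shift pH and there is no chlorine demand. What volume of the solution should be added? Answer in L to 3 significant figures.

(a) Volume: 2070 m³ = 2,070,000 L.
(a) Available chlorine delivered: 20,400 g × 0.572 = 11,670 g as Cl₂.
(a) Concentration rise: 11,670 g / 2,070,000 L = 5.637 mg/L = 5.64 ppm.
(a) Final FC: 0.3 + 5.64 = 5.94 ppm.

(b) [OCl⁻]/[HOCl] = 10^(pH − pKa) = 10^(7.19 − 7.46) = 0.537; fraction as HOCl = 1/(1 + 0.537) = 0.6506.
(b) Free chlorine required for 3 ppm HOCl: 3 / 0.6506 = 4.611 ppm.
(b) FC to add: 4.611 − 0.1 = 4.511 mg/L as Cl₂.
(b) Cl₂ equivalent: 4.511 mg/L × 622,000 L = 2806 g.
(b) Product at 11.9% available Cl: 2806 / 0.119 = 23,580 g.
(b) Volume: 23,580 g ÷ 1.2 g/mL = 19,650 mL.

(a) 5.94 ppm; (b) 19.6 L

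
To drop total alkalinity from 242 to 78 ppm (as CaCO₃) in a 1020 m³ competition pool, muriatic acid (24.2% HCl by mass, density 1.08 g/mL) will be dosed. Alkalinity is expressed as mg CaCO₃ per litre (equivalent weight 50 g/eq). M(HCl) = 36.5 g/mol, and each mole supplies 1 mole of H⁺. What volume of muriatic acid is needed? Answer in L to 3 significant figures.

Volume: 1020 m³ = 1,020,000 L.
Alkalinity to neutralize: (242 − 78) = 164 mg/L as CaCO₃ × 1,020,000 L = 167,300 g as CaCO₃.
Equivalents of H⁺ required: 167,300 ÷ 50 g/eq = 3346 eq = 3346 mol HCl.
Mass of HCl: 3346 × 36.5 = 122,100 g.
Mass of 24.2% solution: 122,100 / 0.242 = 504,600 g.
Volume: 504,600 g ÷ 1.08 g/mL = 467,200 mL.

467 L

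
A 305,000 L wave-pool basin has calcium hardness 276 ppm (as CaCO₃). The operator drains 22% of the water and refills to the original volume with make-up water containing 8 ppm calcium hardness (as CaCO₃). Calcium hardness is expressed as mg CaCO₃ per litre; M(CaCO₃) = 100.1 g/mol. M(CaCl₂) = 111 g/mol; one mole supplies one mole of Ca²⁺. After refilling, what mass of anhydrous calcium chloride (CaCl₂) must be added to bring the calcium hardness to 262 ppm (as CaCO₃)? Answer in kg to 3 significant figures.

15.2 kg

After draining 22% and refilling: 276 × 0.78 + 8 × 0.22 = 217.04 ppm.
Deficit to target: 262 − 217.04 = 44.96 mg/L.
As CaCO₃: 44.96 mg/L × 305,000 L = 13,710 g; ÷ 100.1 = 137 mol Ca²⁺.
Mass: 137 × 111 = 15,210 g.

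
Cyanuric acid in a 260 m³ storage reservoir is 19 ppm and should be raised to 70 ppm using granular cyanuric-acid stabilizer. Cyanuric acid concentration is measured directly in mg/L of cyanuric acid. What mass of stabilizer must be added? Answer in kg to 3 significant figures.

Volume: 260 m³ = 260,000 L.
CYA to add: (70 − 19) = 51 mg/L × 260,000 L = 13,260 g cyanuric acid.

13.3 kg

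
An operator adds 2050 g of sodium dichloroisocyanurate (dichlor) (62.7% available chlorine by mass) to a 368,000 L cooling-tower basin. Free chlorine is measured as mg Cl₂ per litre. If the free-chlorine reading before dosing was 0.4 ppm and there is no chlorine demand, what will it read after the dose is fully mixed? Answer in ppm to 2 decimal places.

3.89 ppm

Available chlorine delivered: 2050 g × 0.627 = 1285 g as Cl₂.
Concentration rise: 1285 g / 368,000 L = 3.493 mg/L = 3.49 ppm.
Final FC: 0.4 + 3.49 = 3.89 ppm.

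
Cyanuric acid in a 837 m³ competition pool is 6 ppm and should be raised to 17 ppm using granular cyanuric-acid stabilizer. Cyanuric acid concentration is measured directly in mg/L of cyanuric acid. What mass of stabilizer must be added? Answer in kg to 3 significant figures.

9.21 kg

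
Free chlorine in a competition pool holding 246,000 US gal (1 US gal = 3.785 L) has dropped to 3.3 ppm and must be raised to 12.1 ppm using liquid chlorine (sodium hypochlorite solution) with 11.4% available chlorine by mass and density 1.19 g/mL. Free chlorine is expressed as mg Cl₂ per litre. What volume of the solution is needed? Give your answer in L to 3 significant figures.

Volume: 246,000 US gal × 3.785 L/gal = 931,110 L.
Chlorine deficit: 12.1 − 3.3 = 8.8 ppm = 8.8 mg/L as Cl₂.
Cl₂ equivalent needed: 8.8 mg/L × 931,110 L = 8,194,000 mg = 8194 g.
Product at 11.4% available chlorine: 8194 / 0.114 = 71,880 g.
Volume at density 1.19 g/mL: 71,880 g ÷ 1.19 g/mL = 60,400 mL.

60.4 L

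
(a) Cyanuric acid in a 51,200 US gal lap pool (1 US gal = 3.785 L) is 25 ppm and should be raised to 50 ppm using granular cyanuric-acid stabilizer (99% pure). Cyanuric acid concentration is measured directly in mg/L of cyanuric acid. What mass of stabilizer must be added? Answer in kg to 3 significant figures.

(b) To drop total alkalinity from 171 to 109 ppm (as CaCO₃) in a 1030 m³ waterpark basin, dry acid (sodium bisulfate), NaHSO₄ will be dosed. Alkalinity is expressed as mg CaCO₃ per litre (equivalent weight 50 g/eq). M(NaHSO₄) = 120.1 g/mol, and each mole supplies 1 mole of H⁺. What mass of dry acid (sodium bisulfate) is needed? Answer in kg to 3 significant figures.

(a) 4.89 kg; (b) 153 kg

(a) Volume: 51,200 US gal × 3.785 L/gal = 193,792 L.
(a) CYA to add: (50 − 25) = 25 mg/L × 193,792 L = 4845 g cyanuric acid.
(a) At 99% purity: 4845 / 0.99 = 4894 g product.

(b) Volume: 1030 m³ = 1,030,000 L.
(b) Alkalinity to neutralize: (171 − 109) = 62 mg/L as CaCO₃ × 1,030,000 L = 63,860 g as CaCO₃.
(b) Equivalents of H⁺ required: 63,860 ÷ 50 g/eq = 1277 eq = 1277 mol NaHSO₄.
(b) Mass of NaHSO₄: 1277 × 120.1 = 153,400 g.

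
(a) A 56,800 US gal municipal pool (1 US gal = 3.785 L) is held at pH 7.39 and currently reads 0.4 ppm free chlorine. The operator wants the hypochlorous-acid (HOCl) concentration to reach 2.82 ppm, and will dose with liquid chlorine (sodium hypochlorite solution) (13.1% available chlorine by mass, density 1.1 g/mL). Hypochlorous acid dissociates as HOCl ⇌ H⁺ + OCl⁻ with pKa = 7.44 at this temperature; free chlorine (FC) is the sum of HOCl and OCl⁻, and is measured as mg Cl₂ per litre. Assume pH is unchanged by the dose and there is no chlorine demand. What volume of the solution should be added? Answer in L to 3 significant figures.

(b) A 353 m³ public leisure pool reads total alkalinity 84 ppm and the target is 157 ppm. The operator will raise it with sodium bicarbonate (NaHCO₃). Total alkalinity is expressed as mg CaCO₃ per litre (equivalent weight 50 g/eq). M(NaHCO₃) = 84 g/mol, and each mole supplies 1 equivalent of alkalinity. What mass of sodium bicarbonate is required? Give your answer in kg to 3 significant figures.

(a) 7.36 L; (b) 43.3 kg

(a) Volume: 56,800 US gal × 3.785 L/gal = 214,988 L.
(a) [OCl⁻]/[HOCl] = 10^(pH − pKa) = 10^(7.39 − 7.44) = 0.8913; fraction as HOCl = 1/(1 + 0.8913) = 0.5288.
(a) Free chlorine required for 2.82 ppm HOCl: 2.82 / 0.5288 = 5.333 ppm.
(a) FC to add: 5.333 − 0.4 = 4.933 mg/L as Cl₂.
(a) Cl₂ equivalent: 4.933 mg/L × 214,988 L = 1061 g.
(a) Product at 13.1% available Cl: 1061 / 0.131 = 8096 g.
(a) Volume: 8096 g ÷ 1.1 g/mL = 7360 mL.

(b) Volume: 353 m³ = 353,000 L.
(b) Alkalinity to add: (157 − 84) = 73 mg/L as CaCO₃ × 353,000 L = 25,770 g as CaCO₃.
(b) Equivalents: 25,770 g ÷ 50 g/eq = 515.4 eq.
(b) NaHCO₃ supplies 1 eq per mole → 515.4 mol.
(b) Mass: 515.4 mol × 84 g/mol = 43,290 g.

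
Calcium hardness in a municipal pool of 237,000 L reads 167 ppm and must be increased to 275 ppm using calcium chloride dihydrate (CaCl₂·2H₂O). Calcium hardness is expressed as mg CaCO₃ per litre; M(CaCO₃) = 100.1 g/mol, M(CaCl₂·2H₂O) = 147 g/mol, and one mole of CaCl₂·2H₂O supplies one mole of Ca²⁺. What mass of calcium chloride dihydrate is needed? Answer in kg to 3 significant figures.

37.6 kg

Hardness to add: (275 − 167) = 108 mg/L as CaCO₃ × 237,000 L = 25,600 g as CaCO₃.
Moles of Ca²⁺ (1 mol Ca²⁺ ≡ 1 mol CaCO₃): 25,600 / 100.1 g/mol = 255.7 mol.
Mass of CaCl₂·2H₂O: 255.7 × 147 = 37,590 g.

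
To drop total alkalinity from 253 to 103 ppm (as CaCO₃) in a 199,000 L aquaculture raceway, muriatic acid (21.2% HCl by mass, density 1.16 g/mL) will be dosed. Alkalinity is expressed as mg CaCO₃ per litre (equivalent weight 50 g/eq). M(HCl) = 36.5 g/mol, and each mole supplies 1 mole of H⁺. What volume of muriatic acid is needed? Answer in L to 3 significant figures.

Alkalinity to neutralize: (253 − 103) = 150 mg/L as CaCO₃ × 199,000 L = 29,850 g as CaCO₃.
Equivalents of H⁺ required: 29,850 ÷ 50 g/eq = 597 eq = 597 mol HCl.
Mass of HCl: 597 × 36.5 = 21,790 g.
Mass of 21.2% solution: 21,790 / 0.212 = 102,800 g.
Volume: 102,800 g ÷ 1.16 g/mL = 88,610 mL.

88.6 L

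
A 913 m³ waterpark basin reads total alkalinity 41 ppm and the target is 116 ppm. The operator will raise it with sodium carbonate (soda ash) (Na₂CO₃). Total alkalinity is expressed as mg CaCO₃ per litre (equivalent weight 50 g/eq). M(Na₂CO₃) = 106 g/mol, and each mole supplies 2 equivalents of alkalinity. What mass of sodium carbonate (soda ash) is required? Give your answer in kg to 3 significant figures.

Volume: 913 m³ = 913,000 L.
Alkalinity to add: (116 − 41) = 75 mg/L as CaCO₃ × 913,000 L = 68,480 g as CaCO₃.
Equivalents: 68,480 g ÷ 50 g/eq = 1370 eq.
Each mole of Na₂CO₃ supplies 2 eq, so 1370 / 2 = 684.8 mol.
Mass: 684.8 mol × 106 g/mol = 72,580 g.

72.6 kg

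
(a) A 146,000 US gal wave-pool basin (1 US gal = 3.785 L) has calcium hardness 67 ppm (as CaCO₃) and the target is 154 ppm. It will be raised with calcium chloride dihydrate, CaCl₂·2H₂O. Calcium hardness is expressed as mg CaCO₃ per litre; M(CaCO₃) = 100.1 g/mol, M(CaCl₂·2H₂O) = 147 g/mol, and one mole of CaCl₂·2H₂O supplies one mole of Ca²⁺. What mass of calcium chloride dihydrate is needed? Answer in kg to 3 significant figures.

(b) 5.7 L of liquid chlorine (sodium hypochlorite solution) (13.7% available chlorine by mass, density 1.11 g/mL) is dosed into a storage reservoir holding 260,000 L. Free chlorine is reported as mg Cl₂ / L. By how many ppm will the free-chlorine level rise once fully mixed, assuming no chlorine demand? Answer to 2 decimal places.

(a) 70.6 kg; (b) 3.33 ppm

(a) Volume: 146,000 US gal × 3.785 L/gal = 552,610 L.
(a) Hardness to add: (154 − 67) = 87 mg/L as CaCO₃ × 552,610 L = 48,080 g as CaCO₃.
(a) Moles of Ca²⁺ (1 mol Ca²⁺ ≡ 1 mol CaCO₃): 48,080 / 100.1 g/mol = 480.3 mol.
(a) Mass of CaCl₂·2H₂O: 480.3 × 147 = 70,600 g.

(b) Mass of solution: 5.7 L × 1000 mL/L × 1.11 g/mL = 6327 g.
(b) Available chlorine delivered: 6327 g × 0.137 = 866.8 g as Cl₂.
(b) Concentration rise: 866.8 g / 260,000 L = 3.334 mg/L = 3.33 ppm.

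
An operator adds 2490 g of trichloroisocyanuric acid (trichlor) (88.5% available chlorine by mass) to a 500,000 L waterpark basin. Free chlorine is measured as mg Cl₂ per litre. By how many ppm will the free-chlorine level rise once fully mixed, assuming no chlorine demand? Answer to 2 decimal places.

Available chlorine delivered: 2490 g × 0.885 = 2204 g as Cl₂.
Concentration rise: 2204 g / 500,000 L = 4.407 mg/L = 4.41 ppm.

4.41 ppm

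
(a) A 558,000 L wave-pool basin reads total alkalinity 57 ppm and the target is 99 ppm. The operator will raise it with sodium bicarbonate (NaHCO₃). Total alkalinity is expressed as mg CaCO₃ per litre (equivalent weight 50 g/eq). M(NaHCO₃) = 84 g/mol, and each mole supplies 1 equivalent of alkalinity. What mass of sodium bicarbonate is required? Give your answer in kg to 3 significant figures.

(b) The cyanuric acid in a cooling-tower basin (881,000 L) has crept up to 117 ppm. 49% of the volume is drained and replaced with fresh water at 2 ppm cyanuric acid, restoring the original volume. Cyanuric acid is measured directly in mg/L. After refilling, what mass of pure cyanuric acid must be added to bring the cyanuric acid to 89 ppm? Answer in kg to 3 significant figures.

(a) 39.4 kg; (b) 25.0 kg

(a) Alkalinity to add: (99 − 57) = 42 mg/L as CaCO₃ × 558,000 L = 23,440 g as CaCO₃.
(a) Equivalents: 23,440 g ÷ 50 g/eq = 468.7 eq.
(a) NaHCO₃ supplies 1 eq per mole → 468.7 mol.
(a) Mass: 468.7 mol × 84 g/mol = 39,370 g.

(b) After draining 49% and refilling: 117 × 0.51 + 2 × 0.49 = 60.65 ppm.
(b) Deficit to target: 89 − 60.65 = 28.35 mg/L.
(b) Mass: 28.35 mg/L × 881,000 L = 24,980 g cyanuric acid.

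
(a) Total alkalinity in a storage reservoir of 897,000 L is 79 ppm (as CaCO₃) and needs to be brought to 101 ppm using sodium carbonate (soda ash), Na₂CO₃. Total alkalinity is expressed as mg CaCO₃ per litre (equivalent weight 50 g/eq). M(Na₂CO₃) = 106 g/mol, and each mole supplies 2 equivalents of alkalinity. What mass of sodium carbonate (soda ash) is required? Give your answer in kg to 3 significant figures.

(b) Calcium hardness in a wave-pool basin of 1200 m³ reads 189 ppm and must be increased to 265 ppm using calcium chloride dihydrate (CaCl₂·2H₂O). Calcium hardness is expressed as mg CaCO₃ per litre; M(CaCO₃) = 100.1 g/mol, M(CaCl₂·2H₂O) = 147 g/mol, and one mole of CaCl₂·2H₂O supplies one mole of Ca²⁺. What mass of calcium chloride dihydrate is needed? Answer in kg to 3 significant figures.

(a) 20.9 kg; (b) 134 kg

(a) Alkalinity to add: (101 − 79) = 22 mg/L as CaCO₃ × 897,000 L = 19,730 g as CaCO₃.
(a) Equivalents: 19,730 g ÷ 50 g/eq = 394.7 eq.
(a) Each mole of Na₂CO₃ supplies 2 eq, so 394.7 / 2 = 197.3 mol.
(a) Mass: 197.3 mol × 106 g/mol = 20,920 g.

(b) Volume: 1200 m³ = 1,200,000 L.
(b) Hardness to add: (265 − 189) = 76 mg/L as CaCO₃ × 1,200,000 L = 91,200 g as CaCO₃.
(b) Moles of Ca²⁺ (1 mol Ca²⁺ ≡ 1 mol CaCO₃): 91,200 / 100.1 g/mol = 911.1 mol.
(b) Mass of CaCl₂·2H₂O: 911.1 × 147 = 133,900 g.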